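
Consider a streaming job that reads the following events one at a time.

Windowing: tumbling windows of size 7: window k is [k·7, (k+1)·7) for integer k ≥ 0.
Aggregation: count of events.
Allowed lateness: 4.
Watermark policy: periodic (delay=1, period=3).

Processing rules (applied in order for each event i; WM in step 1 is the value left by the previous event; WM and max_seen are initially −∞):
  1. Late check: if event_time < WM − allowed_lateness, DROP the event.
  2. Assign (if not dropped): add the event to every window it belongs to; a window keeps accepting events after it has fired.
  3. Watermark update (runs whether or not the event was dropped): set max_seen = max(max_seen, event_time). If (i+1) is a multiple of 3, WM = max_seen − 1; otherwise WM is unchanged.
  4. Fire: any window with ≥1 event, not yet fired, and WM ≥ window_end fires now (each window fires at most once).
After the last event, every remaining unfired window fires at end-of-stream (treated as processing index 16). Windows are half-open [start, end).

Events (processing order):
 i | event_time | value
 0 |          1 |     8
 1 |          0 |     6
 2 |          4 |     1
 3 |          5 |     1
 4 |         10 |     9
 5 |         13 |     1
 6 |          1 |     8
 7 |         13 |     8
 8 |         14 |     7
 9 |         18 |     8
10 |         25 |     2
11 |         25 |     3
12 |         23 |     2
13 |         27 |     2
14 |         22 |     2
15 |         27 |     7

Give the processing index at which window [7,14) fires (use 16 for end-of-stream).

11

i=0 t=1 v=8: → [0,7); WM=−∞
i=1 t=0 v=6: → [0,7); WM=−∞
i=2 t=4 v=1: → [0,7); WM=3
i=3 t=5 v=1: → [0,7); WM=3
i=4 t=10 v=9: → [7,14); WM=3
i=5 t=13 v=1: → [7,14); WM=12; [0,7) fires=4
i=6 t=1 v=8: DROP (t<12-4); WM=12
i=7 t=13 v=8: → [7,14); WM=12
i=8 t=14 v=7: → [14,21); WM=13
i=9 t=18 v=8: → [14,21); WM=13
i=10 t=25 v=2: → [21,28); WM=13
i=11 t=25 v=3: → [21,28); WM=24; [7,14) fires=3 [14,21) fires=2
i=12 t=23 v=2: → [21,28); WM=24
i=13 t=27 v=2: → [21,28); WM=24
i=14 t=22 v=2: → [21,28); WM=26
i=15 t=27 v=7: → [21,28); WM=26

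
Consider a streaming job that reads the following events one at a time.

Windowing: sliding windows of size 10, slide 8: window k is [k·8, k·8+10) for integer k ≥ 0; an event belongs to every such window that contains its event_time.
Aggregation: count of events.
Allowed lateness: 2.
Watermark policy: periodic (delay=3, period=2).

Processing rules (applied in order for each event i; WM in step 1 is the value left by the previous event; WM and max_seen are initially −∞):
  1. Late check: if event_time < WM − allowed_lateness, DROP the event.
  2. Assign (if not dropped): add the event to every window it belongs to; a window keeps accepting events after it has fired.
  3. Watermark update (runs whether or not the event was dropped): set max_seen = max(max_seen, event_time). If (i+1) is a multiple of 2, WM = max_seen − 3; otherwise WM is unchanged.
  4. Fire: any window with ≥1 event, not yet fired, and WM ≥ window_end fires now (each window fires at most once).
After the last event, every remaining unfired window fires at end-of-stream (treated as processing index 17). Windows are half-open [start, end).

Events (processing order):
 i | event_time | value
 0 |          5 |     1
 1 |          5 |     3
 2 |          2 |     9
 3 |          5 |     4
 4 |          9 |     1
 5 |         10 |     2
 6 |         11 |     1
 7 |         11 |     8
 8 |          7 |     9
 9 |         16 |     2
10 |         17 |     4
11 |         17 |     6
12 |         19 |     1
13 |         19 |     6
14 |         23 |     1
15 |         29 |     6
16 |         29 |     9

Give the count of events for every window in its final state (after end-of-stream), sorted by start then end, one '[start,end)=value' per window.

i=0 t=5 v=1: → [0,10); WM=−∞
i=1 t=5 v=3: → [0,10); WM=2
i=2 t=2 v=9: → [0,10); WM=2
i=3 t=5 v=4: → [0,10); WM=2
i=4 t=9 v=1: → [8,18),[0,10); WM=2
i=5 t=10 v=2: → [8,18); WM=7
i=6 t=11 v=1: → [8,18); WM=7
i=7 t=11 v=8: → [8,18); WM=8
i=8 t=7 v=9: → [0,10); WM=8
i=9 t=16 v=2: → [16,26),[8,18); WM=13; [0,10) fires=6
i=10 t=17 v=4: → [16,26),[8,18); WM=13
i=11 t=17 v=6: → [16,26),[8,18); WM=14
i=12 t=19 v=1: → [16,26); WM=14
i=13 t=19 v=6: → [16,26); WM=16
i=14 t=23 v=1: → [16,26); WM=16
i=15 t=29 v=6: → [24,34); WM=26; [8,18) fires=7 [16,26) fires=6
i=16 t=29 v=9: → [24,34); WM=26

[0,10)=6 [8,18)=7 [16,26)=6 [24,34)=2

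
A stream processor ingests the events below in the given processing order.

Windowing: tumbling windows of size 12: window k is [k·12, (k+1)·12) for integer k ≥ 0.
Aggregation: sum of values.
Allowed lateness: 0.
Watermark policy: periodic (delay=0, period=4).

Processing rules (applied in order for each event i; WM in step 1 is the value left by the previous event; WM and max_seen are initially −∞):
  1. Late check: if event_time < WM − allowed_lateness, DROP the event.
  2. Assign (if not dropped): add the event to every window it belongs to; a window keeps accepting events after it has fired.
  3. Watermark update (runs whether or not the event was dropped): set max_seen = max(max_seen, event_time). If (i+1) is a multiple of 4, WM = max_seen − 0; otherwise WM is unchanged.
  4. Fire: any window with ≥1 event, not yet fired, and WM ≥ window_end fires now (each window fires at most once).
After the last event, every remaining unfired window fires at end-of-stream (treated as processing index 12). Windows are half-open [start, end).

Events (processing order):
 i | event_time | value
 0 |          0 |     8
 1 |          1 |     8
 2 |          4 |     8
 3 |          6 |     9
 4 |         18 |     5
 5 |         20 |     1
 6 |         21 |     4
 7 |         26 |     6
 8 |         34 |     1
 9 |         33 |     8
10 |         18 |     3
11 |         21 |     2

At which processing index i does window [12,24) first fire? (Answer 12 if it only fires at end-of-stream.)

7

i=0 t=0 v=8: → [0,12); WM=−∞
i=1 t=1 v=8: → [0,12); WM=−∞
i=2 t=4 v=8: → [0,12); WM=−∞
i=3 t=6 v=9: → [0,12); WM=6
i=4 t=18 v=5: → [12,24); WM=6
i=5 t=20 v=1: → [12,24); WM=6
i=6 t=21 v=4: → [12,24); WM=6
i=7 t=26 v=6: → [24,36); WM=26; [0,12) fires=33 [12,24) fires=10
i=8 t=34 v=1: → [24,36); WM=26
i=9 t=33 v=8: → [24,36); WM=26
i=10 t=18 v=3: DROP (t<26-0); WM=26
i=11 t=21 v=2: DROP (t<26-0); WM=34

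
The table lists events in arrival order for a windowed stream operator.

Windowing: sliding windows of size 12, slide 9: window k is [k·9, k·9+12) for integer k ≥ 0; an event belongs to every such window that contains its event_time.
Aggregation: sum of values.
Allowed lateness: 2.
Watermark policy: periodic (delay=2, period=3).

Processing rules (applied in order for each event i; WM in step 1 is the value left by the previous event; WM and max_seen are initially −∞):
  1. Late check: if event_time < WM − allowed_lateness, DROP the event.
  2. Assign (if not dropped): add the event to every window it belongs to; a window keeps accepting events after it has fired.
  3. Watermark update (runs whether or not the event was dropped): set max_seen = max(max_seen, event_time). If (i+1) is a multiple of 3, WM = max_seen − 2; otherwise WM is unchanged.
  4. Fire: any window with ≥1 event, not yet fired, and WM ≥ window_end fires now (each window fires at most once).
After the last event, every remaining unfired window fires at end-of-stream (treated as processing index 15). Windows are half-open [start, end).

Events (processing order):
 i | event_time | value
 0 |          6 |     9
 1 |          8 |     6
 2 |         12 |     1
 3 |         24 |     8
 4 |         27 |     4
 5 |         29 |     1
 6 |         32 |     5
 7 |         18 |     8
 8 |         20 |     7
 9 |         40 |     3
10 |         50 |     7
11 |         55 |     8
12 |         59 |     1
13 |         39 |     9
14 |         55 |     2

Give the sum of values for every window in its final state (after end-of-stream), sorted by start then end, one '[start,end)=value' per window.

[0,12)=15 [9,21)=1 [18,30)=13 [27,39)=10 [36,48)=3 [45,57)=17 [54,66)=11

i=0 t=6 v=9: → [0,12); WM=−∞
i=1 t=8 v=6: → [0,12); WM=−∞
i=2 t=12 v=1: → [9,21); WM=10
i=3 t=24 v=8: → [18,30); WM=10
i=4 t=27 v=4: → [27,39),[18,30); WM=10
i=5 t=29 v=1: → [27,39),[18,30); WM=27; [0,12) fires=15 [9,21) fires=1
i=6 t=32 v=5: → [27,39); WM=27
i=7 t=18 v=8: DROP (t<27-2); WM=27
i=8 t=20 v=7: DROP (t<27-2); WM=30; [18,30) fires=13
i=9 t=40 v=3: → [36,48); WM=30
i=10 t=50 v=7: → [45,57); WM=30
i=11 t=55 v=8: → [54,66),[45,57); WM=53; [27,39) fires=10 [36,48) fires=3
i=12 t=59 v=1: → [54,66); WM=53
i=13 t=39 v=9: DROP (t<53-2); WM=53
i=14 t=55 v=2: → [54,66),[45,57); WM=57; [45,57) fires=17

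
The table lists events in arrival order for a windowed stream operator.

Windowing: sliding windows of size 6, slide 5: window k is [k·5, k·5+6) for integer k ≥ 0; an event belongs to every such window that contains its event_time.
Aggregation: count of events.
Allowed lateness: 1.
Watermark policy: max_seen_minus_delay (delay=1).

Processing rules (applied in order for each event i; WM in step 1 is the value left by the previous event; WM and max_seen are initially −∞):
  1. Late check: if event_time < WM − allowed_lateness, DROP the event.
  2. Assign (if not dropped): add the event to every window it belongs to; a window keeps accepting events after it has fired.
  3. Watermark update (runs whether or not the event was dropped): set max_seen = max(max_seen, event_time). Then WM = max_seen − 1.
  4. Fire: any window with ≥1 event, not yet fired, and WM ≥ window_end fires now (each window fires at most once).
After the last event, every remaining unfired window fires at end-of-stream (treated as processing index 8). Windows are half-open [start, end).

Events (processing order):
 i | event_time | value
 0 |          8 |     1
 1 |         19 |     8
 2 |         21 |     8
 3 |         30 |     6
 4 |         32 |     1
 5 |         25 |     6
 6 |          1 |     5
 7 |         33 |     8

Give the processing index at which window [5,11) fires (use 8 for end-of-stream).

i=0 t=8 v=1: → [5,11); WM=7
i=1 t=19 v=8: → [15,21); WM=18; [5,11) fires=1
i=2 t=21 v=8: → [20,26); WM=20
i=3 t=30 v=6: → [30,36),[25,31); WM=29; [15,21) fires=1 [20,26) fires=1
i=4 t=32 v=1: → [30,36); WM=31; [25,31) fires=1
i=5 t=25 v=6: DROP (t<31-1); WM=31
i=6 t=1 v=5: DROP (t<31-1); WM=31
i=7 t=33 v=8: → [30,36); WM=32

1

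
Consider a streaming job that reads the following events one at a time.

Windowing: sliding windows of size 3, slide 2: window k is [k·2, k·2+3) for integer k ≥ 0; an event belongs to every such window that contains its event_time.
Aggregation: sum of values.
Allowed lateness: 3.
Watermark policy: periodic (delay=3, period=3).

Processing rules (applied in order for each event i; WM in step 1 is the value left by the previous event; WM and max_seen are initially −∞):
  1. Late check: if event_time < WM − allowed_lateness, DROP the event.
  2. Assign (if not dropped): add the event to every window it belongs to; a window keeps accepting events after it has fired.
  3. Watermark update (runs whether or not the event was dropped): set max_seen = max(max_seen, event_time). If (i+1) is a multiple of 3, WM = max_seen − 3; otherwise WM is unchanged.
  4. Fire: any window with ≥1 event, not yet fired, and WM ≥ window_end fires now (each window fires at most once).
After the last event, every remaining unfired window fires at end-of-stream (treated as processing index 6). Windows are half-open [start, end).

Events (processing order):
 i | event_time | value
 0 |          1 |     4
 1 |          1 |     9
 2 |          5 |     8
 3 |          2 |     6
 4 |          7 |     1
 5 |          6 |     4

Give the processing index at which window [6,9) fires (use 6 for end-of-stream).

6

i=0 t=1 v=4: → [0,3); WM=−∞
i=1 t=1 v=9: → [0,3); WM=−∞
i=2 t=5 v=8: → [4,7); WM=2
i=3 t=2 v=6: → [2,5),[0,3); WM=2
i=4 t=7 v=1: → [6,9); WM=2
i=5 t=6 v=4: → [6,9),[4,7); WM=4; [0,3) fires=19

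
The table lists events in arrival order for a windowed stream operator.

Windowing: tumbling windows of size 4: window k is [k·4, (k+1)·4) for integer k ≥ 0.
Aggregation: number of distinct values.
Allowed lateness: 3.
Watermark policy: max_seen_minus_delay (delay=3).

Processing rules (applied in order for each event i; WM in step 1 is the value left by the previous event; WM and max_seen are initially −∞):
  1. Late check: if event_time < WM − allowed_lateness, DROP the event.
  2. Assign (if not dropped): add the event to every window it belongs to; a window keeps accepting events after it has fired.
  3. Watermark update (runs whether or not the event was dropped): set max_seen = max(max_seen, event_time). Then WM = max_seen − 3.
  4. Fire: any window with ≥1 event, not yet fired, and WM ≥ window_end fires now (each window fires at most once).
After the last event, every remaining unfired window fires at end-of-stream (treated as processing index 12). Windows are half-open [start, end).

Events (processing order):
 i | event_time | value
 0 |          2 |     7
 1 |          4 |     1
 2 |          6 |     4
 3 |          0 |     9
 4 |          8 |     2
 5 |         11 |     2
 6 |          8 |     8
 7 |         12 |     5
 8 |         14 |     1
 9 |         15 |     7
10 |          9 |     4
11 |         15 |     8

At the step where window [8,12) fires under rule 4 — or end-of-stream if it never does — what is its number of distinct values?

i=0 t=2 v=7: → [0,4); WM=-1
i=1 t=4 v=1: → [4,8); WM=1
i=2 t=6 v=4: → [4,8); WM=3
i=3 t=0 v=9: → [0,4); WM=3
i=4 t=8 v=2: → [8,12); WM=5; [0,4) fires=2
i=5 t=11 v=2: → [8,12); WM=8; [4,8) fires=2
i=6 t=8 v=8: → [8,12); WM=8
i=7 t=12 v=5: → [12,16); WM=9
i=8 t=14 v=1: → [12,16); WM=11
i=9 t=15 v=7: → [12,16); WM=12; [8,12) fires=2
i=10 t=9 v=4: → [8,12); WM=12
i=11 t=15 v=8: → [12,16); WM=12

2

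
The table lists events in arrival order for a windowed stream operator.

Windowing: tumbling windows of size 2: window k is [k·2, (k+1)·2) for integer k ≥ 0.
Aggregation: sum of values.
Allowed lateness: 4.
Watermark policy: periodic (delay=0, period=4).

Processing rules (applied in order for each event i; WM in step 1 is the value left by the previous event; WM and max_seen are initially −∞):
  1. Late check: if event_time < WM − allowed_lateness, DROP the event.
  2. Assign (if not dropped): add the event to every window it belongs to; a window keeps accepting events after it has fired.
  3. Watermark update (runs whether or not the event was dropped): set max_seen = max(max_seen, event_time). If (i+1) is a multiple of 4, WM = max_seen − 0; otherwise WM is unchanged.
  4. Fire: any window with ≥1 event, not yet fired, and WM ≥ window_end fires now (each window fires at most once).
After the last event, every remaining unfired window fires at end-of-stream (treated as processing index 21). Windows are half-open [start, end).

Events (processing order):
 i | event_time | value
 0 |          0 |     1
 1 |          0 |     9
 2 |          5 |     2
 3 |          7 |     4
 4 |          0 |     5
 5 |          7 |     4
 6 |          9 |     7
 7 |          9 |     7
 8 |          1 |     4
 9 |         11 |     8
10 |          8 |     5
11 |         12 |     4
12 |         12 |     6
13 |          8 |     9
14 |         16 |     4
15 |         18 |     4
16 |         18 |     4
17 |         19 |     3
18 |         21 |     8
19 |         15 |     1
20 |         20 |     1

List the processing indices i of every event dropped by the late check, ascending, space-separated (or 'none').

4 8

i=0 t=0 v=1: → [0,2); WM=−∞
i=1 t=0 v=9: → [0,2); WM=−∞
i=2 t=5 v=2: → [4,6); WM=−∞
i=3 t=7 v=4: → [6,8); WM=7; [0,2) fires=10 [4,6) fires=2
i=4 t=0 v=5: DROP (t<7-4); WM=7
i=5 t=7 v=4: → [6,8); WM=7
i=6 t=9 v=7: → [8,10); WM=7
i=7 t=9 v=7: → [8,10); WM=9; [6,8) fires=8
i=8 t=1 v=4: DROP (t<9-4); WM=9
i=9 t=11 v=8: → [10,12); WM=9
i=10 t=8 v=5: → [8,10); WM=9
i=11 t=12 v=4: → [12,14); WM=12; [8,10) fires=19 [10,12) fires=8
i=12 t=12 v=6: → [12,14); WM=12
i=13 t=8 v=9: → [8,10); WM=12
i=14 t=16 v=4: → [16,18); WM=12
i=15 t=18 v=4: → [18,20); WM=18; [12,14) fires=10 [16,18) fires=4
i=16 t=18 v=4: → [18,20); WM=18
i=17 t=19 v=3: → [18,20); WM=18
i=18 t=21 v=8: → [20,22); WM=18
i=19 t=15 v=1: → [14,16); WM=21; [14,16) fires=1 [18,20) fires=11
i=20 t=20 v=1: → [20,22); WM=21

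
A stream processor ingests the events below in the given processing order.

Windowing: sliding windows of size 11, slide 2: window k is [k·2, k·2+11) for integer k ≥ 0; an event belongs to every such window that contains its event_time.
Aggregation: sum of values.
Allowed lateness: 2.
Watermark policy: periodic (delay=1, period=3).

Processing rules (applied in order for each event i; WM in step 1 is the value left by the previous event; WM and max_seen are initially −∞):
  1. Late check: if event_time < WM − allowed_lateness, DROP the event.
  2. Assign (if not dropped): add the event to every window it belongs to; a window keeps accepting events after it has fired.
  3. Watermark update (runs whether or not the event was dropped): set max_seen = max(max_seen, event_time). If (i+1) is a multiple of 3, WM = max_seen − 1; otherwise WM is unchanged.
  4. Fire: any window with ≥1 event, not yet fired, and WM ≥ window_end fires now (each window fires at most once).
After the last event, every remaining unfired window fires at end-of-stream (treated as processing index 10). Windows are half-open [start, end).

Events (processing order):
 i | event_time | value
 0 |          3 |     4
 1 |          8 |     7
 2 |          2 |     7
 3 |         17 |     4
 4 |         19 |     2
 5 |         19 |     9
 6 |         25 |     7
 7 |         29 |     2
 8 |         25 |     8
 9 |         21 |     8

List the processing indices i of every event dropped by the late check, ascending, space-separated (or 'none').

9

i=0 t=3 v=4: → [2,13),[0,11); WM=−∞
i=1 t=8 v=7: → [8,19),[6,17),[4,15),[2,13),[0,11); WM=−∞
i=2 t=2 v=7: → [2,13),[0,11); WM=7
i=3 t=17 v=4: → [16,27),[14,25),[12,23),[10,21),[8,19); WM=7
i=4 t=19 v=2: → [18,29),[16,27),[14,25),[12,23),[10,21); WM=7
i=5 t=19 v=9: → [18,29),[16,27),[14,25),[12,23),[10,21); WM=18; [0,11) fires=18 [2,13) fires=18 [4,15) fires=7 [6,17) fires=7
i=6 t=25 v=7: → [24,35),[22,33),[20,31),[18,29),[16,27); WM=18
i=7 t=29 v=2: → [28,39),[26,37),[24,35),[22,33),[20,31); WM=18
i=8 t=25 v=8: → [24,35),[22,33),[20,31),[18,29),[16,27); WM=28; [8,19) fires=11 [10,21) fires=15 [12,23) fires=15 [14,25) fires=15 [16,27) fires=30
i=9 t=21 v=8: DROP (t<28-2); WM=28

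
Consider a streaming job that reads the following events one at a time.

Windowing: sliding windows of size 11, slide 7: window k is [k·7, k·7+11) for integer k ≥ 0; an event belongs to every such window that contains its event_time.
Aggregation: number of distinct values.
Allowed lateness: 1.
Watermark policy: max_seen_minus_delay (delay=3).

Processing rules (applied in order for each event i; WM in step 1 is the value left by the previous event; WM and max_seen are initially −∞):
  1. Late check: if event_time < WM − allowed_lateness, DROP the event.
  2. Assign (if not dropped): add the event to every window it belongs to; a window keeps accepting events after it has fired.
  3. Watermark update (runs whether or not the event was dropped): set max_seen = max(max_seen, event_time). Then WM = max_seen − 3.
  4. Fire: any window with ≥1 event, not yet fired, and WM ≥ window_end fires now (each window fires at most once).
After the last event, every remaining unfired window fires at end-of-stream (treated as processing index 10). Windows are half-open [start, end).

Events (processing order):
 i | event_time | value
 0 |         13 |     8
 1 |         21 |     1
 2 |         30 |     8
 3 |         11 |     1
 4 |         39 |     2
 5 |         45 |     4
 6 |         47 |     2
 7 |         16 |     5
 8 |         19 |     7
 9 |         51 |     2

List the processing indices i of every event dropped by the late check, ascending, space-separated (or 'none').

3 7 8

i=0 t=13 v=8: → [7,18); WM=10
i=1 t=21 v=1: → [21,32),[14,25); WM=18; [7,18) fires=1
i=2 t=30 v=8: → [28,39),[21,32); WM=27; [14,25) fires=1
i=3 t=11 v=1: DROP (t<27-1); WM=27
i=4 t=39 v=2: → [35,46); WM=36; [21,32) fires=2
i=5 t=45 v=4: → [42,53),[35,46); WM=42; [28,39) fires=1
i=6 t=47 v=2: → [42,53); WM=44
i=7 t=16 v=5: DROP (t<44-1); WM=44
i=8 t=19 v=7: DROP (t<44-1); WM=44
i=9 t=51 v=2: → [49,60),[42,53); WM=48; [35,46) fires=2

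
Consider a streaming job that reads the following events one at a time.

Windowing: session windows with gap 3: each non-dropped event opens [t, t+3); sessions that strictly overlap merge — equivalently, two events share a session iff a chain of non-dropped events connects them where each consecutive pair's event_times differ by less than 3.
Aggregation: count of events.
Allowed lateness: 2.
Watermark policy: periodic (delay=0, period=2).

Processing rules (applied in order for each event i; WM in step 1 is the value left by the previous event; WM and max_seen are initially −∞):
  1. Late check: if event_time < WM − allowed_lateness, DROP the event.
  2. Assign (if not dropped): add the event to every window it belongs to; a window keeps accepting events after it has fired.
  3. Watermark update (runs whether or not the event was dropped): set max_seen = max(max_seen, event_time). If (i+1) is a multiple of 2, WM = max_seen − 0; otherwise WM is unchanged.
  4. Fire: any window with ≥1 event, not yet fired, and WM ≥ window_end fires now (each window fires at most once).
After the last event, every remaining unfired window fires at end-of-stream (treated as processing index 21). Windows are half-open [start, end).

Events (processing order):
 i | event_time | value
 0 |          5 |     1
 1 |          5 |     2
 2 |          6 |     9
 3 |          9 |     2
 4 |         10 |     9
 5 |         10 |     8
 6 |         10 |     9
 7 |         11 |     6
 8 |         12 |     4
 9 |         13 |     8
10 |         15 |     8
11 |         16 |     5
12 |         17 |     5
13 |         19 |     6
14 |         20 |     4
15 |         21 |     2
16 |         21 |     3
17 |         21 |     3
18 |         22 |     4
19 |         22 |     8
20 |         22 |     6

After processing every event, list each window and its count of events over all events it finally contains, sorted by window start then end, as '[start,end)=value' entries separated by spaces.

i=0 t=5 v=1: → [5,8); WM=−∞
i=1 t=5 v=2: → [5,8); WM=5
i=2 t=6 v=9: → [5,9); WM=5
i=3 t=9 v=2: → [9,12); WM=9
i=4 t=10 v=9: → [9,13); WM=9
i=5 t=10 v=8: → [9,13); WM=10
i=6 t=10 v=9: → [9,13); WM=10
i=7 t=11 v=6: → [9,14); WM=11
i=8 t=12 v=4: → [9,15); WM=11
i=9 t=13 v=8: → [9,16); WM=13
i=10 t=15 v=8: → [9,18); WM=13
i=11 t=16 v=5: → [9,19); WM=16
i=12 t=17 v=5: → [9,20); WM=16
i=13 t=19 v=6: → [9,22); WM=19
i=14 t=20 v=4: → [9,23); WM=19
i=15 t=21 v=2: → [9,24); WM=21
i=16 t=21 v=3: → [9,24); WM=21
i=17 t=21 v=3: → [9,24); WM=21
i=18 t=22 v=4: → [9,25); WM=21
i=19 t=22 v=8: → [9,25); WM=22
i=20 t=22 v=6: → [9,25); WM=22

[5,9)=3 [9,25)=18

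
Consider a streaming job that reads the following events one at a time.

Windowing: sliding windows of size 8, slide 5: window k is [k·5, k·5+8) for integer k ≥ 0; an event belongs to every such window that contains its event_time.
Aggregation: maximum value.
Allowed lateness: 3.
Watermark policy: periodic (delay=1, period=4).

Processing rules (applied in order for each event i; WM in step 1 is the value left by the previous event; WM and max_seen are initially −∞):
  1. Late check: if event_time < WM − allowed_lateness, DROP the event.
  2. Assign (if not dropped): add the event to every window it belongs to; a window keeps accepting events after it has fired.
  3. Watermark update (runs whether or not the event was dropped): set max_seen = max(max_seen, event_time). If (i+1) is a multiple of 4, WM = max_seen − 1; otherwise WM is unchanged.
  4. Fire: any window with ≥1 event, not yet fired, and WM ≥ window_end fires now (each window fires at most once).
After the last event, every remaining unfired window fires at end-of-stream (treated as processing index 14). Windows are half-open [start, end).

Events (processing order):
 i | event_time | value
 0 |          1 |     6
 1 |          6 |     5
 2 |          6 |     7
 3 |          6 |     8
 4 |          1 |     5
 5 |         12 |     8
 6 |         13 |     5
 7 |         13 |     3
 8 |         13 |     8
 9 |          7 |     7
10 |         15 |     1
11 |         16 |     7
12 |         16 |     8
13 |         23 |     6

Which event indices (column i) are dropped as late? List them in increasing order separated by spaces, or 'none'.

i=0 t=1 v=6: → [0,8); WM=−∞
i=1 t=6 v=5: → [5,13),[0,8); WM=−∞
i=2 t=6 v=7: → [5,13),[0,8); WM=−∞
i=3 t=6 v=8: → [5,13),[0,8); WM=5
i=4 t=1 v=5: DROP (t<5-3); WM=5
i=5 t=12 v=8: → [10,18),[5,13); WM=5
i=6 t=13 v=5: → [10,18); WM=5
i=7 t=13 v=3: → [10,18); WM=12; [0,8) fires=8
i=8 t=13 v=8: → [10,18); WM=12
i=9 t=7 v=7: DROP (t<12-3); WM=12
i=10 t=15 v=1: → [15,23),[10,18); WM=12
i=11 t=16 v=7: → [15,23),[10,18); WM=15; [5,13) fires=8
i=12 t=16 v=8: → [15,23),[10,18); WM=15
i=13 t=23 v=6: → [20,28); WM=15

4 9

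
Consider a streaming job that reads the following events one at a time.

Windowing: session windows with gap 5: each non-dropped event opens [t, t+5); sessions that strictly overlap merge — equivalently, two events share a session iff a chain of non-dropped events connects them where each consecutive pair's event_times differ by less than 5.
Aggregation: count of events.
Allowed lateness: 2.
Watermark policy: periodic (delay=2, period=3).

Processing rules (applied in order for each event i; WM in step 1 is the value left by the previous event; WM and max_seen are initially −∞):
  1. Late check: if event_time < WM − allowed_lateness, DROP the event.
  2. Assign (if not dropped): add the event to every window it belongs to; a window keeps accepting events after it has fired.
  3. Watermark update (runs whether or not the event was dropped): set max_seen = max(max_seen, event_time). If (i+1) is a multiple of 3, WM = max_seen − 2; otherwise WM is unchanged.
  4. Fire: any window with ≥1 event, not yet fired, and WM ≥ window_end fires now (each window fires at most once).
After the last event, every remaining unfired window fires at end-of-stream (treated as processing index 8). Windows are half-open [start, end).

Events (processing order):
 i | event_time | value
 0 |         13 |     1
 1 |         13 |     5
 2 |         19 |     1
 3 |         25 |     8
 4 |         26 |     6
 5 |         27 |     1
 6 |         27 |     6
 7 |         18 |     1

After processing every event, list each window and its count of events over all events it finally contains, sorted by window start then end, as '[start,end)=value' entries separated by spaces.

i=0 t=13 v=1: → [13,18); WM=−∞
i=1 t=13 v=5: → [13,18); WM=−∞
i=2 t=19 v=1: → [19,24); WM=17
i=3 t=25 v=8: → [25,30); WM=17
i=4 t=26 v=6: → [25,31); WM=17
i=5 t=27 v=1: → [25,32); WM=25
i=6 t=27 v=6: → [25,32); WM=25
i=7 t=18 v=1: DROP (t<25-2); WM=25

[13,18)=2 [19,24)=1 [25,32)=4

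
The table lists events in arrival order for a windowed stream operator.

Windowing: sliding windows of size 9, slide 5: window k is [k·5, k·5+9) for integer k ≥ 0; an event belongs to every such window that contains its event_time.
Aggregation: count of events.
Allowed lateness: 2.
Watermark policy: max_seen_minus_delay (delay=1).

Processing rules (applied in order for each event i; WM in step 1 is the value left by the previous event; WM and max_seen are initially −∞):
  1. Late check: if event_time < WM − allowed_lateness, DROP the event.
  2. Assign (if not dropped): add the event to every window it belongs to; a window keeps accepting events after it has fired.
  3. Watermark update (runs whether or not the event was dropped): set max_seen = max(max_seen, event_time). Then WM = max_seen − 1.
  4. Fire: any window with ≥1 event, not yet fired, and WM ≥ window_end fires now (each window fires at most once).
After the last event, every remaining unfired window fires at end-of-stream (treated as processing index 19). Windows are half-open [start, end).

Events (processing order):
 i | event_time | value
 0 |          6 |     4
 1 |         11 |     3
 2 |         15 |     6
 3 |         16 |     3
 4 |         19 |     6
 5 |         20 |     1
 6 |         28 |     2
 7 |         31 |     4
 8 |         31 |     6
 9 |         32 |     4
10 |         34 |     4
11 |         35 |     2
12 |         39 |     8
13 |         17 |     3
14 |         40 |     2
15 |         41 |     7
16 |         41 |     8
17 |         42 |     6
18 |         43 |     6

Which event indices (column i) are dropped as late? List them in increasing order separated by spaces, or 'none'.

13

i=0 t=6 v=4: → [5,14),[0,9); WM=5
i=1 t=11 v=3: → [10,19),[5,14); WM=10; [0,9) fires=1
i=2 t=15 v=6: → [15,24),[10,19); WM=14; [5,14) fires=2
i=3 t=16 v=3: → [15,24),[10,19); WM=15
i=4 t=19 v=6: → [15,24); WM=18
i=5 t=20 v=1: → [20,29),[15,24); WM=19; [10,19) fires=3
i=6 t=28 v=2: → [25,34),[20,29); WM=27; [15,24) fires=4
i=7 t=31 v=4: → [30,39),[25,34); WM=30; [20,29) fires=2
i=8 t=31 v=6: → [30,39),[25,34); WM=30
i=9 t=32 v=4: → [30,39),[25,34); WM=31
i=10 t=34 v=4: → [30,39); WM=33
i=11 t=35 v=2: → [35,44),[30,39); WM=34; [25,34) fires=4
i=12 t=39 v=8: → [35,44); WM=38
i=13 t=17 v=3: DROP (t<38-2); WM=38
i=14 t=40 v=2: → [40,49),[35,44); WM=39; [30,39) fires=5
i=15 t=41 v=7: → [40,49),[35,44); WM=40
i=16 t=41 v=8: → [40,49),[35,44); WM=40
i=17 t=42 v=6: → [40,49),[35,44); WM=41
i=18 t=43 v=6: → [40,49),[35,44); WM=42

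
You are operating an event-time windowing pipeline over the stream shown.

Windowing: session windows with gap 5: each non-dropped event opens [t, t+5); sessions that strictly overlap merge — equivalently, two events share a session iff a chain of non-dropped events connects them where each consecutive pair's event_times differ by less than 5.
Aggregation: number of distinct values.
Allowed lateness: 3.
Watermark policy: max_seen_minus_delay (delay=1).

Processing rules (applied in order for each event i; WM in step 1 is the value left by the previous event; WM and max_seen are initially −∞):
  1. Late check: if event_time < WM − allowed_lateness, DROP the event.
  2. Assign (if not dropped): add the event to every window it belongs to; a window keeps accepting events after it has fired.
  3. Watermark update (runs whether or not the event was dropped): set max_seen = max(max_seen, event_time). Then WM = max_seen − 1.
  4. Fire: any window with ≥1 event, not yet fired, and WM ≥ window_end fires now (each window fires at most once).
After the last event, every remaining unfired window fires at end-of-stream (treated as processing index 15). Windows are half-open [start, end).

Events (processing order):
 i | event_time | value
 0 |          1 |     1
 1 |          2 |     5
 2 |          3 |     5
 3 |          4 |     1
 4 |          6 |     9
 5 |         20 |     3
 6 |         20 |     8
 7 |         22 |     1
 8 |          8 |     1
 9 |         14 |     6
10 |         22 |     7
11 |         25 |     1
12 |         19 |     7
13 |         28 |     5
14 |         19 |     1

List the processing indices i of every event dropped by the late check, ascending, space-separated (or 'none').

i=0 t=1 v=1: → [1,6); WM=0
i=1 t=2 v=5: → [1,7); WM=1
i=2 t=3 v=5: → [1,8); WM=2
i=3 t=4 v=1: → [1,9); WM=3
i=4 t=6 v=9: → [1,11); WM=5
i=5 t=20 v=3: → [20,25); WM=19
i=6 t=20 v=8: → [20,25); WM=19
i=7 t=22 v=1: → [20,27); WM=21
i=8 t=8 v=1: DROP (t<21-3); WM=21
i=9 t=14 v=6: DROP (t<21-3); WM=21
i=10 t=22 v=7: → [20,27); WM=21
i=11 t=25 v=1: → [20,30); WM=24
i=12 t=19 v=7: DROP (t<24-3); WM=24
i=13 t=28 v=5: → [20,33); WM=27
i=14 t=19 v=1: DROP (t<27-3); WM=27

8 9 12 14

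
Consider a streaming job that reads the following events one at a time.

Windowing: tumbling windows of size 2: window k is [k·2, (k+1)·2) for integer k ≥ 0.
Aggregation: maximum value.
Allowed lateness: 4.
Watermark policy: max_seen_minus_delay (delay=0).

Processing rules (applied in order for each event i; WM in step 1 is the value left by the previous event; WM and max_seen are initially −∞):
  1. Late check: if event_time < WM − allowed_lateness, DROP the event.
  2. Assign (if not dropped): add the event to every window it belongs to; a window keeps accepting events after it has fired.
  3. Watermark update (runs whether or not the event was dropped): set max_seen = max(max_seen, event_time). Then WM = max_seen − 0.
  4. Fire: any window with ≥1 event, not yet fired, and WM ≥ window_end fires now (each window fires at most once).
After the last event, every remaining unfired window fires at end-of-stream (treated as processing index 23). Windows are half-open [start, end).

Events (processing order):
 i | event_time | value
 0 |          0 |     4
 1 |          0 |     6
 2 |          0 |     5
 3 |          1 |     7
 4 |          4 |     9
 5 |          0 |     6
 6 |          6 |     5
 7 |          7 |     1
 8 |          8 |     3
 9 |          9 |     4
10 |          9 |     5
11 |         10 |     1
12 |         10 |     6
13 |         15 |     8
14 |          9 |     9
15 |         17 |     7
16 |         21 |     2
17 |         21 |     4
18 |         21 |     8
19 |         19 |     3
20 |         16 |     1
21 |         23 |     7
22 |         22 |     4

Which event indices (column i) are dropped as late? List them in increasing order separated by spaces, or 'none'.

14 20

i=0 t=0 v=4: → [0,2); WM=0
i=1 t=0 v=6: → [0,2); WM=0
i=2 t=0 v=5: → [0,2); WM=0
i=3 t=1 v=7: → [0,2); WM=1
i=4 t=4 v=9: → [4,6); WM=4; [0,2) fires=7
i=5 t=0 v=6: → [0,2); WM=4
i=6 t=6 v=5: → [6,8); WM=6; [4,6) fires=9
i=7 t=7 v=1: → [6,8); WM=7
i=8 t=8 v=3: → [8,10); WM=8; [6,8) fires=5
i=9 t=9 v=4: → [8,10); WM=9
i=10 t=9 v=5: → [8,10); WM=9
i=11 t=10 v=1: → [10,12); WM=10; [8,10) fires=5
i=12 t=10 v=6: → [10,12); WM=10
i=13 t=15 v=8: → [14,16); WM=15; [10,12) fires=6
i=14 t=9 v=9: DROP (t<15-4); WM=15
i=15 t=17 v=7: → [16,18); WM=17; [14,16) fires=8
i=16 t=21 v=2: → [20,22); WM=21; [16,18) fires=7
i=17 t=21 v=4: → [20,22); WM=21
i=18 t=21 v=8: → [20,22); WM=21
i=19 t=19 v=3: → [18,20); WM=21; [18,20) fires=3
i=20 t=16 v=1: DROP (t<21-4); WM=21
i=21 t=23 v=7: → [22,24); WM=23; [20,22) fires=8
i=22 t=22 v=4: → [22,24); WM=23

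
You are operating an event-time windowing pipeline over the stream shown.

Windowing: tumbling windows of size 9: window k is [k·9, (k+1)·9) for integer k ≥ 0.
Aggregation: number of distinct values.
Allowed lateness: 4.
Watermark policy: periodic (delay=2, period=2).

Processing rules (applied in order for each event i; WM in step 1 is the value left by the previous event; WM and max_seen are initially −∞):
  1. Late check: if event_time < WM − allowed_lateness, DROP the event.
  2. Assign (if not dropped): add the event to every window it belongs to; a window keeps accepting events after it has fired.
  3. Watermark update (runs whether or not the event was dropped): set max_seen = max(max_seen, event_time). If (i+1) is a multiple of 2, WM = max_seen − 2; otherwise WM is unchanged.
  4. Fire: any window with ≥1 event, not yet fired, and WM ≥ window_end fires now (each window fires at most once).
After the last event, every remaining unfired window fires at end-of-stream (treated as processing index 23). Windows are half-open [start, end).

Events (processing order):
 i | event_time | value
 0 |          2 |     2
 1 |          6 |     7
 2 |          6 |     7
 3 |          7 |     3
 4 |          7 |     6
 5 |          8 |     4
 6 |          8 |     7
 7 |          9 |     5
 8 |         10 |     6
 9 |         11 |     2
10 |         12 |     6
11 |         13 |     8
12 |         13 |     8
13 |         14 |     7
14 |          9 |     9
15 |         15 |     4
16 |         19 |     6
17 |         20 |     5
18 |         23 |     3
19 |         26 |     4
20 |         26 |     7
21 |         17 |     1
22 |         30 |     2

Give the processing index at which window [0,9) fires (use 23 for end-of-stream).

9

i=0 t=2 v=2: → [0,9); WM=−∞
i=1 t=6 v=7: → [0,9); WM=4
i=2 t=6 v=7: → [0,9); WM=4
i=3 t=7 v=3: → [0,9); WM=5
i=4 t=7 v=6: → [0,9); WM=5
i=5 t=8 v=4: → [0,9); WM=6
i=6 t=8 v=7: → [0,9); WM=6
i=7 t=9 v=5: → [9,18); WM=7
i=8 t=10 v=6: → [9,18); WM=7
i=9 t=11 v=2: → [9,18); WM=9; [0,9) fires=5
i=10 t=12 v=6: → [9,18); WM=9
i=11 t=13 v=8: → [9,18); WM=11
i=12 t=13 v=8: → [9,18); WM=11
i=13 t=14 v=7: → [9,18); WM=12
i=14 t=9 v=9: → [9,18); WM=12
i=15 t=15 v=4: → [9,18); WM=13
i=16 t=19 v=6: → [18,27); WM=13
i=17 t=20 v=5: → [18,27); WM=18; [9,18) fires=7
i=18 t=23 v=3: → [18,27); WM=18
i=19 t=26 v=4: → [18,27); WM=24
i=20 t=26 v=7: → [18,27); WM=24
i=21 t=17 v=1: DROP (t<24-4); WM=24
i=22 t=30 v=2: → [27,36); WM=24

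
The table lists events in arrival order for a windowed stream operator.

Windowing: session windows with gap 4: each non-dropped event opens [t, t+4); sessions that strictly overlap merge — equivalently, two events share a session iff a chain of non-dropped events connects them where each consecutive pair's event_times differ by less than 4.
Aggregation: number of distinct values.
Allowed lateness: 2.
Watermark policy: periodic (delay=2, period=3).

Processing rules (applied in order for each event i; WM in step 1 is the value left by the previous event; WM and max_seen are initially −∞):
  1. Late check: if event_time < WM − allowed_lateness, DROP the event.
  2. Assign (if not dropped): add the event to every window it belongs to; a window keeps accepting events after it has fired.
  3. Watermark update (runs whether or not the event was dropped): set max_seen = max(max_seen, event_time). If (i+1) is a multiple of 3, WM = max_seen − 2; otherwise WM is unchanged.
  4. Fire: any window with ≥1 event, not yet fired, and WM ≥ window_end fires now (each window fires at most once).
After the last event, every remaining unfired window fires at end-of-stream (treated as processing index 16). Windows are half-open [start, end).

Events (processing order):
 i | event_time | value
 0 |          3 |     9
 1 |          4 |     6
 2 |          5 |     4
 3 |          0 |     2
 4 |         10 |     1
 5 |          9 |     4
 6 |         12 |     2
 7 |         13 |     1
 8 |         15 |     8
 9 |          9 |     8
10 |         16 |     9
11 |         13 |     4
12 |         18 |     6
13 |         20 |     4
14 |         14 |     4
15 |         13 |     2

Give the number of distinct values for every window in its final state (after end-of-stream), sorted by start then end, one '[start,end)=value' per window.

[3,9)=3 [9,24)=6

i=0 t=3 v=9: → [3,7); WM=−∞
i=1 t=4 v=6: → [3,8); WM=−∞
i=2 t=5 v=4: → [3,9); WM=3
i=3 t=0 v=2: DROP (t<3-2); WM=3
i=4 t=10 v=1: → [10,14); WM=3
i=5 t=9 v=4: → [9,14); WM=8
i=6 t=12 v=2: → [9,16); WM=8
i=7 t=13 v=1: → [9,17); WM=8
i=8 t=15 v=8: → [9,19); WM=13
i=9 t=9 v=8: DROP (t<13-2); WM=13
i=10 t=16 v=9: → [9,20); WM=13
i=11 t=13 v=4: → [9,20); WM=14
i=12 t=18 v=6: → [9,22); WM=14
i=13 t=20 v=4: → [9,24); WM=14
i=14 t=14 v=4: → [9,24); WM=18
i=15 t=13 v=2: DROP (t<18-2); WM=18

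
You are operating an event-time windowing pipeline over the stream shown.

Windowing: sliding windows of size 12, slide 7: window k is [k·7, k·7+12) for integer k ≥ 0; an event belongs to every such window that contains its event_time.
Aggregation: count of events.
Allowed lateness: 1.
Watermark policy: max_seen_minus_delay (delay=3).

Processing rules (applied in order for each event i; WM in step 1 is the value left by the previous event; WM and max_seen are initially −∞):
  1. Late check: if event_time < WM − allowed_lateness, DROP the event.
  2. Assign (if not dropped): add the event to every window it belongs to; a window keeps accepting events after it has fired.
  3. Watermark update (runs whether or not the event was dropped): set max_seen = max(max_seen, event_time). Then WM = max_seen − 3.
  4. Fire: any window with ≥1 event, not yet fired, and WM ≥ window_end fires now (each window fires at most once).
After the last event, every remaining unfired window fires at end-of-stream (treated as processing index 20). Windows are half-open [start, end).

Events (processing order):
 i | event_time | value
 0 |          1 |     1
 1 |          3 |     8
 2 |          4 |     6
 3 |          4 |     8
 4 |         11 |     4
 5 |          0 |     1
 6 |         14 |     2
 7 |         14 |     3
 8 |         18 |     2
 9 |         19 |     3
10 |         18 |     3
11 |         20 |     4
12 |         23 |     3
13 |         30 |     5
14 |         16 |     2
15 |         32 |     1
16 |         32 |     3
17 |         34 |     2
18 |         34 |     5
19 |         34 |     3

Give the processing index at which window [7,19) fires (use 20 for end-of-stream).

12

i=0 t=1 v=1: → [0,12); WM=-2
i=1 t=3 v=8: → [0,12); WM=0
i=2 t=4 v=6: → [0,12); WM=1
i=3 t=4 v=8: → [0,12); WM=1
i=4 t=11 v=4: → [7,19),[0,12); WM=8
i=5 t=0 v=1: DROP (t<8-1); WM=8
i=6 t=14 v=2: → [14,26),[7,19); WM=11
i=7 t=14 v=3: → [14,26),[7,19); WM=11
i=8 t=18 v=2: → [14,26),[7,19); WM=15; [0,12) fires=5
i=9 t=19 v=3: → [14,26); WM=16
i=10 t=18 v=3: → [14,26),[7,19); WM=16
i=11 t=20 v=4: → [14,26); WM=17
i=12 t=23 v=3: → [21,33),[14,26); WM=20; [7,19) fires=5
i=13 t=30 v=5: → [28,40),[21,33); WM=27; [14,26) fires=7
i=14 t=16 v=2: DROP (t<27-1); WM=27
i=15 t=32 v=1: → [28,40),[21,33); WM=29
i=16 t=32 v=3: → [28,40),[21,33); WM=29
i=17 t=34 v=2: → [28,40); WM=31
i=18 t=34 v=5: → [28,40); WM=31
i=19 t=34 v=3: → [28,40); WM=31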